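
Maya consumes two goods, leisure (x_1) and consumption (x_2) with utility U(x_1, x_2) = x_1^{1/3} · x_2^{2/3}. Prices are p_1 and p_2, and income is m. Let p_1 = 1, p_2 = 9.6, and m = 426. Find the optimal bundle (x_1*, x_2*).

x_1* = 142, x_2* = 29.5833

Tangency: MRS = (1/2)·x_2/x_1 = p_1/p_2.
Rearranging, p_2·x_2 = 2·p_1·x_1. Substituting into the budget gives p_1·x_1·(1 + 2) = m.
Demand: x_1*(p_1,p_2,m) = 1/3·m/p_1 and x_2* = 2/3·m/p_2.
At p_1=1, p_2=9.6, m=426: x_1* = 1/3·426/1 = 142, x_2* = 29.5833.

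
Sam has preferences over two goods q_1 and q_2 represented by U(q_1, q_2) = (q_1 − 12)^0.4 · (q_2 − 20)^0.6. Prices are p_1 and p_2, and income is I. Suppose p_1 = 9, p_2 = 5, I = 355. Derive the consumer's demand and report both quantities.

q_1* = 18.5333, q_2* = 37.64

Let q_1' = q_1−12, q_2' = q_2−20. MRS = (2/3)·q_2'/q_1' = p_1/p_2.
After buying the subsistence bundle (12, 20), a share 0.4 of the remaining income goes to q_1: q_1* = 12 + 0.4·(I − 12p_1 − 20p_2)/p_1.
Discretionary income = 355 − 12·9 − 20·5 = 147; q_1* = 12 + 0.4·147/9 = 18.5333; q_2* = 20 + 0.6·147/5 = 37.64.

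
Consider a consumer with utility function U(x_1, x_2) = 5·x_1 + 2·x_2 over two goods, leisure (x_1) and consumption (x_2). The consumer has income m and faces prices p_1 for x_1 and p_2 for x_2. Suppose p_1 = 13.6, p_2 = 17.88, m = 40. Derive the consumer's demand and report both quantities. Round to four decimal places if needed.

Perfect substitutes: compare marginal utility per dollar. 5/p_1 vs 2/p_2 → 0.3676 vs 0.1119.
x_1 gives more utility per dollar, so spend all income on x_1: x_1* = m/p_1, x_2* = 0.
Numerically: x_1* = 2.9412, x_2* = 0.

x_1* = 2.9412, x_2* = 0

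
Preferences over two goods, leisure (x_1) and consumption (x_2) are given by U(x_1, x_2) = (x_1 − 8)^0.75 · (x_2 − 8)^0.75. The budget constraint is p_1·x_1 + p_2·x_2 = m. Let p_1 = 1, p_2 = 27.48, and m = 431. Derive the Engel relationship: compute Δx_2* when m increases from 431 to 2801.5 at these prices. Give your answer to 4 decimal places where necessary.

MRS = (x_2−8)/(x_1−8). Tangency with p_1/p_2 gives x_2−8 = (p_1/p_2)·(x_1−8).
After buying the subsistence bundle (8, 8), a share 0.5 of the remaining income goes to x_1: x_1* = 8 + 0.5·(m − 8p_1 − 8p_2)/p_1.
Discretionary income = 431 − 8·1 − 8·27.48 = 203.16; x_2* = 8 + 0.5·203.16/27.48 = 11.6965.
At m' = 2801.5: x_2* = 54.8279. Change: 54.8279 − 11.6965 = 43.1314.

Δx_2* = 43.1314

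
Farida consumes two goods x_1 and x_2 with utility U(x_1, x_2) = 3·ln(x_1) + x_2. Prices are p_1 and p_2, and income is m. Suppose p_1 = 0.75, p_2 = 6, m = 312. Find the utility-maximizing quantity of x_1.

Set MRS = p_1/p_2: (3/x_1)/1 = p_1/p_2.
So x_1*(p_1,p_2) = 3·p_2/p_1, independent of income; and x_2* = (m − 3·p_2)/p_2.
At the given prices: x_1* = 3·6/0.75 = 24.

x_1* = 24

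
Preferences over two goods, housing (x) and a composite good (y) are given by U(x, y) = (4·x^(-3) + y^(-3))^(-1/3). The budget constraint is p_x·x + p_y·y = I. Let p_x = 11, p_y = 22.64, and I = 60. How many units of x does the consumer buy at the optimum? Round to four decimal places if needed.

MU_x ∝ 4·x^(-4), MU_y ∝ y^(-4), so MRS = 4·(y/x)^(4) = p_x/p_y.
Solve for the ratio: y/x = [(1/4)·p_x/p_y]^(0.25).
With the ratio pinned down, the budget gives x* = I/(p_x + p_y·(y/x)) and y* = (y/x)·x*.
Numerically y/x = 0.590356, so x* = 60/(11 + 22.64·0.590356) = 2.4625.

x* = 2.4625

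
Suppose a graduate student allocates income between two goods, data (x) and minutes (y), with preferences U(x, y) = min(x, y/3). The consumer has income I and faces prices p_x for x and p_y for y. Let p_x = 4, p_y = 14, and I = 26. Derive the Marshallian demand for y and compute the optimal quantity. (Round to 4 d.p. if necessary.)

y* = 1.6957

Leontief preferences: the optimum is at the kink where x/1 = y/3, i.e. y = 3·x.
Budget: p_x·x + p_y·3·x = I, so (p_x + 3·p_y)·x = I.
Demand: x*(p_x,p_y,I) = I/(p_x + 3·p_y), y* = 3·I/(p_x + 3·p_y).
Here 4 + 3·14 = 46, giving y* = 1.6957.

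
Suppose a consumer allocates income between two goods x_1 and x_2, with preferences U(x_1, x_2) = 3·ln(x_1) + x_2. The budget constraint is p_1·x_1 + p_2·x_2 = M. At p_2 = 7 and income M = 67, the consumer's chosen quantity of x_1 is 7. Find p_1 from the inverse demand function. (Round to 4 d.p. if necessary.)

p_1 = 3

MU_x_1 = 3/x_1, MU_x_2 = 1. Tangency: 3/x_1 = p_1/p_2.
So x_1*(p_1,p_2) = 3·p_2/p_1, independent of income; and x_2* = (M − 3·p_2)/p_2.
Set x_1* = 7 in the demand function and solve for p_1: p_1 = 3.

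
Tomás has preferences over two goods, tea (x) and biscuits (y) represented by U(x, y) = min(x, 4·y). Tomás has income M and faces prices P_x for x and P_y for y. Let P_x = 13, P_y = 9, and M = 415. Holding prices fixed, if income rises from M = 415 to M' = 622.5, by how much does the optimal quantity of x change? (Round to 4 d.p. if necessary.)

With perfect complements, no substitution: consume in ratio x:y = 4:1.
Budget: P_x·x + P_y·(1/4)·x = M, so (4·P_x + P_y)·x = 4·M.
Demand: x*(P_x,P_y,M) = 4·M/(4·P_x + P_y), y* = M/(4·P_x + P_y).
Here 4·13 + 9 = 61, giving x* = 27.2131.
At M' = 622.5: x* = 40.8197. Change: 40.8197 − 27.2131 = 13.6066.

Δx* = 13.6066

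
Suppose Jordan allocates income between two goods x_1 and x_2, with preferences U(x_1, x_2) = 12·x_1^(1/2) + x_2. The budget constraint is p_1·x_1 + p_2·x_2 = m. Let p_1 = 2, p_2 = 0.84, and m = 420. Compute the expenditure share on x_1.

Solve: √x_1 = 6·p_2/p_1, so x_1*(p_1,p_2) = (6·p_2/p_1)², and x_2* = (m − p_1·x_1*)/p_2.
Plugging in: x_1* = (6·0.84/2)² = 6.3504, x_2* = 484.88.
Expenditure on x_1: 2·6.3504 = 12.7008; share = 0.0302.

share on x_1 = 0.0302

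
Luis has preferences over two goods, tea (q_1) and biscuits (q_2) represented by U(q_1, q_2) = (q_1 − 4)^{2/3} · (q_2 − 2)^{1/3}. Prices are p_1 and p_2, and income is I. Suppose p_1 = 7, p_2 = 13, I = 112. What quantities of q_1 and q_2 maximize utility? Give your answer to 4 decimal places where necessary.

q_1* = 9.5238, q_2* = 3.4872

Substituting into the budget: q_1* = 4 + 2/3·(I − 4·p_1 − 2·p_2)/p_1, and q_2* = 2 + 1/3·(…)/p_2.
Discretionary income = 112 − 4·7 − 2·13 = 58; q_1* = 4 + 2/3·58/7 = 9.5238; q_2* = 2 + 1/3·58/13 = 3.4872.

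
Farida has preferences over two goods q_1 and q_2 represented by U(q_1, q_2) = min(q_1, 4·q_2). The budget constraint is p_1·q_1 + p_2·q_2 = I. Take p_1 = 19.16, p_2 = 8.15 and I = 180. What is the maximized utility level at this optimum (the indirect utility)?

V = 8.4916

Leontief preferences: the optimum is at the kink where q_1/4 = q_2/1, i.e. q_2 = (1/4)·q_1.
Budget: p_1·q_1 + p_2·(1/4)·q_1 = I, so (4·p_1 + p_2)·q_1 = 4·I.
Demand: q_1*(p_1,p_2,I) = 4·I/(4·p_1 + p_2), q_2* = I/(4·p_1 + p_2).
Here 4·19.16 + 8.15 = 84.79, giving q_1* = 8.4916 and q_2* = 2.1229.
Utility at the optimum: U(8.4916, 2.1229) = 8.4916.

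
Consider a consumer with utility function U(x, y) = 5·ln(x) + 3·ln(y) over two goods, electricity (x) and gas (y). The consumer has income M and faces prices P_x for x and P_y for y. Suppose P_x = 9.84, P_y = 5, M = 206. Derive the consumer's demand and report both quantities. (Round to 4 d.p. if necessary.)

Tangency: MRS = (5/3)·y/x = P_x/P_y.
So 5·P_y·y = 3·P_x·x; combined with the budget, a share 0.625 of income goes to x.
Demand: x*(P_x,P_y,M) = 0.625·M/P_x and y* = 0.375·M/P_y.
At P_x=9.84, P_y=5, M=206: x* = 0.625·206/9.84 = 13.0843, y* = 15.45.

x* = 13.0843, y* = 15.45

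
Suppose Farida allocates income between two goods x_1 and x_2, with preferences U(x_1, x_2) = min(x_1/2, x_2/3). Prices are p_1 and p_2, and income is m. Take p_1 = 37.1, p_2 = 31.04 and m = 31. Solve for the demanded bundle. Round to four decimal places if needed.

x_1* = 0.3705, x_2* = 0.5558

With perfect complements, no substitution: consume in ratio x_1:x_2 = 2:3.
Budget: p_1·x_1 + p_2·(3/2)·x_1 = m, so (2·p_1 + 3·p_2)·x_1 = 2·m.
Demand: x_1*(p_1,p_2,m) = 2·m/(2·p_1 + 3·p_2), x_2* = 3·m/(2·p_1 + 3·p_2).
Here 2·37.1 + 3·31.04 = 167.32, giving x_1* = 0.3705 and x_2* = 0.5558.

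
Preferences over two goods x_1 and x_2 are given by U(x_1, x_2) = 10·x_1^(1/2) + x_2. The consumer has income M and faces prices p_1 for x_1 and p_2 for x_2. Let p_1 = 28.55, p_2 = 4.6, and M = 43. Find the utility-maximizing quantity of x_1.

x_1* = 0.649

MU_x_1 = 5/√x_1, MU_x_2 = 1. Tangency: 5/√x_1 = p_1/p_2.
Thus x_1* = (5·p_2/p_1)² — independent of M — with the rest of income spent on x_2.
Plugging in: x_1* = (5·4.6/28.55)² = 0.649.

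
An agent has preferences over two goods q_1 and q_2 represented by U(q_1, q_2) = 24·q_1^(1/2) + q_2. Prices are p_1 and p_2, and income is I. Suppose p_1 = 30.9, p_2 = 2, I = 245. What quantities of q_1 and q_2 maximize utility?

MU_q_1 = 12/√q_1, MU_q_2 = 1. Tangency: 12/√q_1 = p_1/p_2.
Thus q_1* = (12·p_2/p_1)² — independent of I — with the rest of income spent on q_2.
Plugging in: q_1* = (12·2/30.9)² = 0.6033, q_2* = 113.1796.

q_1* = 0.6033, q_2* = 113.1796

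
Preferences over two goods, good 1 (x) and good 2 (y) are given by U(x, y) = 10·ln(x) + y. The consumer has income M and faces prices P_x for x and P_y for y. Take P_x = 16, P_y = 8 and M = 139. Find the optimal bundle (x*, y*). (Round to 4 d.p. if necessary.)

x* = 5, y* = 7.375

MU_x = 10/x, MU_y = 1. Tangency: 10/x = P_x/P_y.
So x*(P_x,P_y) = 10·P_y/P_x, independent of income; and y* = (M − 10·P_y)/P_y.
At the given prices: x* = 10·8/16 = 5, and y* = 7.375.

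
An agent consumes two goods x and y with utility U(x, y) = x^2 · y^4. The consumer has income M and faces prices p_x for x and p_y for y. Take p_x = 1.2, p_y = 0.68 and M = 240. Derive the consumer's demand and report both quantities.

x* = 66.6667, y* = 235.2941

Demand: x*(p_x,p_y,M) = 1/3·M/p_x and y* = 2/3·M/p_y.
At p_x=1.2, p_y=0.68, M=240: x* = 1/3·240/1.2 = 66.6667, y* = 235.2941.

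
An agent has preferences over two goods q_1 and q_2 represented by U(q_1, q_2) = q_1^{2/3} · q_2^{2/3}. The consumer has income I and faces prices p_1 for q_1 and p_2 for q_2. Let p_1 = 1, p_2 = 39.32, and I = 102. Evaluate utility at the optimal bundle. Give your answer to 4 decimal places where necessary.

MU_q_1/MU_q_2 = (2/3·q_2)/(2/3·q_1); tangency sets this equal to p_1/p_2.
Rearranging, p_2·q_2 = p_1·q_1. Substituting into the budget gives p_1·q_1·(1 + 1) = I.
Demand: q_1*(p_1,p_2,I) = 0.5·I/p_1 and q_2* = 0.5·I/p_2.
At p_1=1, p_2=39.32, I=102: q_1* = 0.5·102/1 = 51, q_2* = 1.297.
Utility at the optimum: U(51, 1.297) = 16.3563.

V = 16.3563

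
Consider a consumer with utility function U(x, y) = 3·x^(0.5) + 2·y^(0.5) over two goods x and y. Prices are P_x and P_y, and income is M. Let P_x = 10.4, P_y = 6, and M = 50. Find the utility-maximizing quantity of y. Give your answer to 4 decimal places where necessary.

MU_x ∝ 3·x^(-0.5), MU_y ∝ 2·y^(-0.5), so MRS = (3/2)·(y/x)^(0.5) = P_x/P_y.
Solve for the ratio: y/x = [(2/3)·P_x/P_y]^(2).
Substitute y = (y/x)·x into the budget: x* = M/(P_x + P_y·(y/x)).
Numerically y/x = 1.335309, so x* = 50/(10.4 + 6·1.335309) = 2.7156 and y* = 1.335309·2.7156 = 3.6262.

y* = 3.6262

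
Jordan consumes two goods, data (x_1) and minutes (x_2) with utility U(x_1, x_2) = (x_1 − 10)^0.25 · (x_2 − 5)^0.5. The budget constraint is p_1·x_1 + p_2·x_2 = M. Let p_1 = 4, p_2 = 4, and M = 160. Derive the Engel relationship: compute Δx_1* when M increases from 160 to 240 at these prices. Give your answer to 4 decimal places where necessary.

Δx_1* = 6.6667

MRS = (1/2)·(x_2−5)/(x_1−10). Tangency with p_1/p_2 gives x_2−5 = 2·(p_1/p_2)·(x_1−10).
Substituting into the budget: x_1* = 10 + 1/3·(M − 10·p_1 − 5·p_2)/p_1, and x_2* = 5 + 2/3·(…)/p_2.
Discretionary income = 160 − 10·4 − 5·4 = 100; x_1* = 10 + 1/3·100/4 = 18.3333.
At M' = 240: x_1* = 25. Change: 25 − 18.3333 = 6.6667.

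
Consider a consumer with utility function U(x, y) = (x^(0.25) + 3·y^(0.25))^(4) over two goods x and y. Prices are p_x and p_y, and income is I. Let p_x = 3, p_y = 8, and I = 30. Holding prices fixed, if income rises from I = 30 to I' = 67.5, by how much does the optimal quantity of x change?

From the CES first-order condition, (1/3)·(y/x)^(0.75) = p_x/p_y.
Hence y/x = (3·p_x/p_y)^(1/(0.75)), i.e. raised to the 4/3 power.
With the ratio pinned down, the budget gives x* = I/(p_x + p_y·(y/x)) and y* = (y/x)·x*.
Numerically y/x = 1.170047, so x* = 30/(3 + 8·1.170047) = 2.4271.
At I' = 67.5: x* = 5.461. Change: 5.461 − 2.4271 = 3.0339.

Δx* = 3.0339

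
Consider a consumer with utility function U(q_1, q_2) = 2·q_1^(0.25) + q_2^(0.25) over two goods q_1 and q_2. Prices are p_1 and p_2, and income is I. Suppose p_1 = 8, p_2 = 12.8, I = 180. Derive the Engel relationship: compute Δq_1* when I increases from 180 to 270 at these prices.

From the CES first-order condition, 2·(q_2/q_1)^(0.75) = p_1/p_2.
Solve for the ratio: q_2/q_1 = [(1/2)·p_1/p_2]^(4/3).
With the ratio pinned down, the budget gives q_1* = I/(p_1 + p_2·(q_2/q_1)) and q_2* = (q_2/q_1)·q_1*.
Numerically q_2/q_1 = 0.212064, so q_1* = 180/(8 + 12.8·0.212064) = 16.7998.
At I' = 270: q_1* = 25.1997. Change: 25.1997 − 16.7998 = 8.3999.

Δq_1* = 8.3999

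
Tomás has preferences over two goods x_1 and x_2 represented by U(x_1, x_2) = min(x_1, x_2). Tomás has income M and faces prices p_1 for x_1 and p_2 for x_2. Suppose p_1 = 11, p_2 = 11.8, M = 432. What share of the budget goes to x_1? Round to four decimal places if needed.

share on x_1 = 0.4825

Leontief preferences: the optimum is at the kink where x_1/1 = x_2/1, i.e. x_2 = x_1.
Budget: p_1·x_1 + p_2·x_1 = M, so (p_1 + p_2)·x_1 = M.
Demand: x_1*(p_1,p_2,M) = M/(p_1 + p_2), x_2* = M/(p_1 + p_2).
Here 11 + 11.8 = 22.8, giving x_1* = 18.9474 and x_2* = 18.9474.
Expenditure on x_1: 11·18.9474 = 208.4211; share = 0.4825.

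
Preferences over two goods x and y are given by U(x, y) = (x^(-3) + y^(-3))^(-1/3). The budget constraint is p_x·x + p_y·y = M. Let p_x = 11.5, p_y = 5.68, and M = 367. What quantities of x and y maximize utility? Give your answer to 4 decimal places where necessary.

MRS = MU_x/MU_y = (y/x)^(4). Set equal to p_x/p_y.
Solve for the ratio: y/x = [p_x/p_y]^(0.25).
Substitute y = (y/x)·x into the budget: x* = M/(p_x + p_y·(y/x)).
Numerically y/x = 1.192854, so x* = 367/(11.5 + 5.68·1.192854) = 20.0816 and y* = 1.192854·20.0816 = 23.9545.

x* = 20.0816, y* = 23.9545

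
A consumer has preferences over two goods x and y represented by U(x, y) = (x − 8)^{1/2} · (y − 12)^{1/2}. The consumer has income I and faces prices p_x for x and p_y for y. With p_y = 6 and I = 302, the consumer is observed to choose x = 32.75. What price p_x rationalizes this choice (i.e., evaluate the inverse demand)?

p_x = 4

MRS = (y−12)/(x−8). Tangency with p_x/p_y gives y−12 = (p_x/p_y)·(x−8).
After buying the subsistence bundle (8, 12), a share 0.5 of the remaining income goes to x: x* = 8 + 0.5·(I − 8p_x − 12p_y)/p_x.
Set x* = 32.75 in the demand function and solve for p_x: p_x = 4.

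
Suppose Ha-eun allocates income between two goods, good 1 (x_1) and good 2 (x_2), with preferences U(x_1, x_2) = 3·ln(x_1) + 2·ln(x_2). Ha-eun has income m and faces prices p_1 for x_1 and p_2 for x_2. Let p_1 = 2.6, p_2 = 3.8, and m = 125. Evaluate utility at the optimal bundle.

The MRS is (3/2)·x_2/x_1. Set MRS = p_1/p_2.
So 3·p_2·x_2 = 2·p_1·x_1; combined with the budget, a share 0.6 of income goes to x_1.
Demand: x_1*(p_1,p_2,m) = 0.6·m/p_1 and x_2* = 0.4·m/p_2.
At p_1=2.6, p_2=3.8, m=125: x_1* = 0.6·125/2.6 = 28.8462, x_2* = 13.1579.
Utility at the optimum: U(28.8462, 13.1579) = 15.24.

V = 15.24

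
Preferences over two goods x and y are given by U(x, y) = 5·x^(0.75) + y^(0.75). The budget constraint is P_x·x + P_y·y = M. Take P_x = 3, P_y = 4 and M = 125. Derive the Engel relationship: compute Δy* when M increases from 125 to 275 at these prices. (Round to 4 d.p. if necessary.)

Numerically y/x = 0.000506, so x* = 125/(3 + 4·0.000506) = 41.6386 and y* = 0.000506·41.6386 = 0.0211.
At M' = 275: y* = 0.0464. Change: 0.0464 − 0.0211 = 0.0253.

Δy* = 0.0253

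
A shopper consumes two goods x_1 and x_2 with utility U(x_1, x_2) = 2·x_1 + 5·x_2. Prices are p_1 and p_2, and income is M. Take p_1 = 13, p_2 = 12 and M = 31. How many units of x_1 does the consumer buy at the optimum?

Numerically: x_1* = 0, x_2* = 2.5833.

x_1* = 0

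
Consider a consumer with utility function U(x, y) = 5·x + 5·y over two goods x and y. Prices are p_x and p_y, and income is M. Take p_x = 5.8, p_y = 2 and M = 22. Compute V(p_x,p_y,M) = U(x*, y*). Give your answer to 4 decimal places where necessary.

V = 55

Linear utility — the consumer picks whichever good has higher MU/price: 5/5.8 = 0.8621 vs 5/2 = 2.5.
y gives more utility per dollar, so spend all income on y: y* = M/p_y, x* = 0.
Numerically: x* = 0, y* = 11.
Utility at the optimum: U(0, 11) = 55.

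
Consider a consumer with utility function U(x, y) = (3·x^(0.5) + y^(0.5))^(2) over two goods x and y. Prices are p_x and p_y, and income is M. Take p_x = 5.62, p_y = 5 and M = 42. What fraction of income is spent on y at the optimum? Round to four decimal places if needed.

From the CES first-order condition, 3·(y/x)^(0.5) = p_x/p_y.
Hence y/x = ((1/3)·p_x/p_y)^(1/(0.5)), i.e. raised to the 2 power.
With the ratio pinned down, the budget gives x* = M/(p_x + p_y·(y/x)) and y* = (y/x)·x*.
Numerically y/x = 0.140375, so x* = 42/(5.62 + 5·0.140375) = 6.6436 and y* = 0.140375·6.6436 = 0.9326.
Expenditure on y: 5·0.9326 = 4.663; share = 0.111.

share on y = 0.111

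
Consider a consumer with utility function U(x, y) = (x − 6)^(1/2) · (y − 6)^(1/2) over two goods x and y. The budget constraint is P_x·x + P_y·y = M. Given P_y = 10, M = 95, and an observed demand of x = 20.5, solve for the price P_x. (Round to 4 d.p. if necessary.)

P_x = 1

This is Cobb-Douglas in (x−6, y−6): tangency gives 0.5·P_y·(y−6) = 0.5·P_x·(x−6).
After buying the subsistence bundle (6, 6), a share 0.5 of the remaining income goes to x: x* = 6 + 0.5·(M − 6P_x − 6P_y)/P_x.
Set x* = 20.5 in the demand function and solve for P_x: P_x = 1.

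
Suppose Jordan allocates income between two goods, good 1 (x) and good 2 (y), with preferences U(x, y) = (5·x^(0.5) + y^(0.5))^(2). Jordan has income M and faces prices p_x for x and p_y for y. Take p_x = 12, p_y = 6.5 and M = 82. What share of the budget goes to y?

MRS = MU_x/MU_y = 5·(y/x)^(0.5). Set equal to p_x/p_y.
Solve for the ratio: y/x = [(1/5)·p_x/p_y]^(2).
With the ratio pinned down, the budget gives x* = M/(p_x + p_y·(y/x)) and y* = (y/x)·x*.
Numerically y/x = 0.136331, so x* = 82/(12 + 6.5·0.136331) = 6.3634 and y* = 0.136331·6.3634 = 0.8675.
Expenditure on y: 6.5·0.8675 = 5.639; share = 0.0688.

share on y = 0.0688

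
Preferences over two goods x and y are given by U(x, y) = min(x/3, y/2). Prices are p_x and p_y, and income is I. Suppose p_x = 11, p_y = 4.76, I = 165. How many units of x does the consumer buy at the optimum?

Leontief preferences: the optimum is at the kink where x/3 = y/2, i.e. y = (2/3)·x.
Budget: p_x·x + p_y·(2/3)·x = I, so (3·p_x + 2·p_y)·x = 3·I.
Demand: x*(p_x,p_y,I) = 3·I/(3·p_x + 2·p_y), y* = 2·I/(3·p_x + 2·p_y).
Here 3·11 + 2·4.76 = 42.52, giving x* = 11.6416.

x* = 11.6416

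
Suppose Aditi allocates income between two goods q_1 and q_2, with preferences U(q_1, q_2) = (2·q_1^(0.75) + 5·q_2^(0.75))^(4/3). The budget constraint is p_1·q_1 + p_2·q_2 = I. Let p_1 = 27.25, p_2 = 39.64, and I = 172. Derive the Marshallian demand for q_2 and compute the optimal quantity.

q_2* = 4.0221

MU_q_1 ∝ 2·q_1^(-0.25), MU_q_2 ∝ 5·q_2^(-0.25), so MRS = (2/5)·(q_2/q_1)^(0.25) = p_1/p_2.
Hence q_2/q_1 = ((5/2)·p_1/p_2)^(1/(0.25)), i.e. raised to the 4 power.
With the ratio pinned down, the budget gives q_1* = I/(p_1 + p_2·(q_2/q_1)) and q_2* = (q_2/q_1)·q_1*.
Numerically q_2/q_1 = 8.723514, so q_1* = 172/(27.25 + 39.64·8.723514) = 0.4611 and q_2* = 8.723514·0.4611 = 4.0221.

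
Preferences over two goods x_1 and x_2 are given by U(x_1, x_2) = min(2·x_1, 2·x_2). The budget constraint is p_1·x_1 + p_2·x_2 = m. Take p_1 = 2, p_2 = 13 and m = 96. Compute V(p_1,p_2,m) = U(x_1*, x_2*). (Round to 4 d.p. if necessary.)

Leontief preferences: the optimum is at the kink where x_1/2 = x_2/2, i.e. x_2 = x_1.
Budget: p_1·x_1 + p_2·x_1 = m, so (2·p_1 + 2·p_2)·x_1 = 2·m.
Demand: x_1*(p_1,p_2,m) = 2·m/(2·p_1 + 2·p_2), x_2* = 2·m/(2·p_1 + 2·p_2).
Here 2·2 + 2·13 = 30, giving x_1* = 6.4 and x_2* = 6.4.
Utility at the optimum: U(6.4, 6.4) = 12.8.

V = 12.8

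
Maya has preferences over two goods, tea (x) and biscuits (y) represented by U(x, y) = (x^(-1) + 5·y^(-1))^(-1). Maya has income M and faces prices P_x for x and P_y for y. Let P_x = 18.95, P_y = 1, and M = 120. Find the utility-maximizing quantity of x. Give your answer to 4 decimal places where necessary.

x* = 4.1835

MRS = MU_x/MU_y = (1/5)·(y/x)^(2). Set equal to P_x/P_y.
Solve for the ratio: y/x = [5·P_x/P_y]^(0.5).
Substitute y = (y/x)·x into the budget: x* = M/(P_x + P_y·(y/x)).
Numerically y/x = 9.733961, so x* = 120/(18.95 + 1·9.733961) = 4.1835.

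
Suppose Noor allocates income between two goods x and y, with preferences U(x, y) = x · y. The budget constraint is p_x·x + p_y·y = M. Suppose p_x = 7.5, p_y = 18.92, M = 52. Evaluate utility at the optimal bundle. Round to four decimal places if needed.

V = 4.7639

MU_x/MU_y = (y)/(x); tangency sets this equal to p_x/p_y.
Rearranging, p_y·y = p_x·x. Substituting into the budget gives p_x·x·(1 + 1) = M.
Demand: x*(p_x,p_y,M) = 0.5·M/p_x and y* = 0.5·M/p_y.
At p_x=7.5, p_y=18.92, M=52: x* = 0.5·52/7.5 = 3.4667, y* = 1.3742.
Utility at the optimum: U(3.4667, 1.3742) = 4.7639.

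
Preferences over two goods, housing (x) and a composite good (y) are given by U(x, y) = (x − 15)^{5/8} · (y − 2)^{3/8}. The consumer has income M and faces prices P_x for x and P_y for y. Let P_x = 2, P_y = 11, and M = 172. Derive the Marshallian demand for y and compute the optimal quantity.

Let x' = x−15, y' = y−2. MRS = (5/3)·y'/x' = P_x/P_y.
After buying the subsistence bundle (15, 2), a share 0.625 of the remaining income goes to x: x* = 15 + 0.625·(M − 15P_x − 2P_y)/P_x.
Discretionary income = 172 − 15·2 − 2·11 = 120; y* = 2 + 0.375·120/11 = 6.0909.

y* = 6.0909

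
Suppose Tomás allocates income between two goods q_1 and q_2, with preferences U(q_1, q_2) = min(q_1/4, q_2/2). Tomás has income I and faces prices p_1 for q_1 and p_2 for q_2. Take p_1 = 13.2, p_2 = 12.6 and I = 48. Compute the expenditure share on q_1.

With perfect complements, no substitution: consume in ratio q_1:q_2 = 4:2.
Budget: p_1·q_1 + p_2·(1/2)·q_1 = I, so (4·p_1 + 2·p_2)·q_1 = 4·I.
Demand: q_1*(p_1,p_2,I) = 4·I/(4·p_1 + 2·p_2), q_2* = 2·I/(4·p_1 + 2·p_2).
Here 4·13.2 + 2·12.6 = 78, giving q_1* = 2.4615 and q_2* = 1.2308.
Expenditure on q_1: 13.2·2.4615 = 32.4923; share = 0.6769.

share on q_1 = 0.6769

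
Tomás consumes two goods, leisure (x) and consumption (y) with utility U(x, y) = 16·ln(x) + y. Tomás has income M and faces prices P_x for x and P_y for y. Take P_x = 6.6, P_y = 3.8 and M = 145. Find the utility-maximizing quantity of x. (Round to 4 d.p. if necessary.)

So x*(P_x,P_y) = 16·P_y/P_x, independent of income; and y* = (M − 16·P_y)/P_y.
At the given prices: x* = 16·3.8/6.6 = 9.2121.

x* = 9.2121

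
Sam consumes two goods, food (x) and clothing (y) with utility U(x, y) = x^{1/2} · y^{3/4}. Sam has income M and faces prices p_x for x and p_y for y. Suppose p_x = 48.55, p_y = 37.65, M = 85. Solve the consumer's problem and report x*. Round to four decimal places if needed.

x* = 0.7003

At p_x=48.55, p_y=37.65, M=85: x* = 0.4·85/48.55 = 0.7003.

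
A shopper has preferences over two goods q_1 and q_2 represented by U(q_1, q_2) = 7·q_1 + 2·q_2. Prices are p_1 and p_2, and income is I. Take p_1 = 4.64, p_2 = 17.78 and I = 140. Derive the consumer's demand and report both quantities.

q_1* = 30.1724, q_2* = 0

Linear utility — the consumer picks whichever good has higher MU/price: 7/4.64 = 1.5086 vs 2/17.78 = 0.1125.
q_1 gives more utility per dollar, so spend all income on q_1: q_1* = I/p_1, q_2* = 0.
Numerically: q_1* = 30.1724, q_2* = 0.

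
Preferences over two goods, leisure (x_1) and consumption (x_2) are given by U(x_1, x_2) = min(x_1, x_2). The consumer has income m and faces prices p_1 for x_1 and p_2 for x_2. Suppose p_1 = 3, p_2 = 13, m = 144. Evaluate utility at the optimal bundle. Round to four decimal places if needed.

Leontief preferences: the optimum is at the kink where x_1/1 = x_2/1, i.e. x_2 = x_1.
Budget: p_1·x_1 + p_2·x_1 = m, so (p_1 + p_2)·x_1 = m.
Demand: x_1*(p_1,p_2,m) = m/(p_1 + p_2), x_2* = m/(p_1 + p_2).
Here 3 + 13 = 16, giving x_1* = 9 and x_2* = 9.
Utility at the optimum: U(9, 9) = 9.

V = 9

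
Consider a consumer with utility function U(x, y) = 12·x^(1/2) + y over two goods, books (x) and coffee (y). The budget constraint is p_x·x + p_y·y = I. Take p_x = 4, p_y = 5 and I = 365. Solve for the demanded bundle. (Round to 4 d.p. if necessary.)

Utility is quasi-linear in y; the FOC for x is 6/√x = p_x/p_y.
Thus x* = (6·p_y/p_x)² — independent of I — with the rest of income spent on y.
Plugging in: x* = (6·5/4)² = 56.25, y* = 28.

x* = 56.25, y* = 28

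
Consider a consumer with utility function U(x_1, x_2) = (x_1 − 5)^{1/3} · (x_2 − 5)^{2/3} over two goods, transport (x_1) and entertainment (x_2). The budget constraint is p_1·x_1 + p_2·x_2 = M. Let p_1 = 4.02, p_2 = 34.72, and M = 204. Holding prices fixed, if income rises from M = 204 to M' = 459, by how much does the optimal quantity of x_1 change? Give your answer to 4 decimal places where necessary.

Discretionary income = 204 − 5·4.02 − 5·34.72 = 10.3; x_1* = 5 + 1/3·10.3/4.02 = 5.8541.
At M' = 459: x_1* = 26.9983. Change: 26.9983 − 5.8541 = 21.1443.

Δx_1* = 21.1443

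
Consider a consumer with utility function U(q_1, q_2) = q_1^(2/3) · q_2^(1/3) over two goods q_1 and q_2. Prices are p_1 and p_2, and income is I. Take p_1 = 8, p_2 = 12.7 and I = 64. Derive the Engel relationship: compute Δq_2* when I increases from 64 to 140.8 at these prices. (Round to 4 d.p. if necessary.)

Δq_2* = 2.0157

Demand: q_1*(p_1,p_2,I) = 2/3·I/p_1 and q_2* = 1/3·I/p_2.
At p_1=8, p_2=12.7, I=64: q_2* = 1/3·64/12.7 = 1.6798.
At I' = 140.8: q_2* = 3.6955. Change: 3.6955 − 1.6798 = 2.0157.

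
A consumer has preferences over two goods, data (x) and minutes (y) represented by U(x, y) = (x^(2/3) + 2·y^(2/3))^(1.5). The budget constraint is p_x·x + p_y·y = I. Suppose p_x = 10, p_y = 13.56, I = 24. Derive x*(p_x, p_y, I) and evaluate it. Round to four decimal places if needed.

x* = 0.4485

Numerically y/x = 3.208566, so x* = 24/(10 + 13.56·3.208566) = 0.4485.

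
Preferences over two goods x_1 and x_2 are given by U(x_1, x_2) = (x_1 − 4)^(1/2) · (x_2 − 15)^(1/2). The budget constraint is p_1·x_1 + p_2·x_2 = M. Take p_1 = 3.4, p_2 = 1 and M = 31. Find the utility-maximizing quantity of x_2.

x_2* = 16.2

Substituting into the budget: x_1* = 4 + 0.5·(M − 4·p_1 − 15·p_2)/p_1, and x_2* = 15 + 0.5·(…)/p_2.
Discretionary income = 31 − 4·3.4 − 15·1 = 2.4; x_2* = 15 + 0.5·2.4/1 = 16.2.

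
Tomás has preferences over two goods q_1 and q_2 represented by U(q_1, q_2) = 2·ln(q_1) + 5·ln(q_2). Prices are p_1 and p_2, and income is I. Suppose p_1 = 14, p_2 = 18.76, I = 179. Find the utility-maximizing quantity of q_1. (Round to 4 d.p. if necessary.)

q_1* = 3.6531

Tangency: MRS = (2/5)·q_2/q_1 = p_1/p_2.
Rearranging, p_2·q_2 = (5/2)·p_1·q_1. Substituting into the budget gives p_1·q_1·(1 + (5/2)) = I.
Demand: q_1*(p_1,p_2,I) = 2/7·I/p_1 and q_2* = 5/7·I/p_2.
At p_1=14, p_2=18.76, I=179: q_1* = 2/7·179/14 = 3.6531.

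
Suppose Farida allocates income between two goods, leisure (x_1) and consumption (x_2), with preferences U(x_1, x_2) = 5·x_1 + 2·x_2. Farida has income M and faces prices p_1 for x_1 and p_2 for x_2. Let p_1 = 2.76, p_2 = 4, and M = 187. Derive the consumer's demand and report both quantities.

Perfect substitutes: compare marginal utility per dollar. 5/p_1 vs 2/p_2 → 1.8116 vs 0.5.
x_1 gives more utility per dollar, so spend all income on x_1: x_1* = M/p_1, x_2* = 0.
Numerically: x_1* = 67.7536, x_2* = 0.

x_1* = 67.7536, x_2* = 0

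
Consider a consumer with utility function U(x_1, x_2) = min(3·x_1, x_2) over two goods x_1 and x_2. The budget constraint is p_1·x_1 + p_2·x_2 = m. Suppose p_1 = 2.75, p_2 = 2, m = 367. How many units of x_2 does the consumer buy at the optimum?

x_2* = 125.8286

With perfect complements, no substitution: consume in ratio x_1:x_2 = 1:3.
Budget: p_1·x_1 + p_2·3·x_1 = m, so (p_1 + 3·p_2)·x_1 = m.
Demand: x_1*(p_1,p_2,m) = m/(p_1 + 3·p_2), x_2* = 3·m/(p_1 + 3·p_2).
Here 2.75 + 3·2 = 8.75, giving x_2* = 125.8286.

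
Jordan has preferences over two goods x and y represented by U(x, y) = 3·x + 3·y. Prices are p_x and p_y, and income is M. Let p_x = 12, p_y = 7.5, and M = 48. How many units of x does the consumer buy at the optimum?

x* = 0

y gives more utility per dollar, so spend all income on y: y* = M/p_y, x* = 0.
Numerically: x* = 0, y* = 6.4.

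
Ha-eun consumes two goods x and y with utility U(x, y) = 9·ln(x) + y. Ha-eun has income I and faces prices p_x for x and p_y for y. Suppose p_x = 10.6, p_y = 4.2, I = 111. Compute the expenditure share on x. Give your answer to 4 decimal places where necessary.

share on x = 0.3405

MU_x = 9/x, MU_y = 1. Tangency: 9/x = p_x/p_y.
So x*(p_x,p_y) = 9·p_y/p_x, independent of income; and y* = (I − 9·p_y)/p_y.
At the given prices: x* = 9·4.2/10.6 = 3.566, and y* = 17.4286.
Expenditure on x: 10.6·3.566 = 37.8; share = 0.3405.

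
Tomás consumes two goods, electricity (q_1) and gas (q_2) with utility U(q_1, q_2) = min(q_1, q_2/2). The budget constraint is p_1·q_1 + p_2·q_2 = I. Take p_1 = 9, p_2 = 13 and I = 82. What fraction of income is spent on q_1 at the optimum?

With perfect complements, no substitution: consume in ratio q_1:q_2 = 1:2.
Budget: p_1·q_1 + p_2·2·q_1 = I, so (p_1 + 2·p_2)·q_1 = I.
Demand: q_1*(p_1,p_2,I) = I/(p_1 + 2·p_2), q_2* = 2·I/(p_1 + 2·p_2).
Here 9 + 2·13 = 35, giving q_1* = 2.3429 and q_2* = 4.6857.
Expenditure on q_1: 9·2.3429 = 21.0857; share = 0.2571.

share on q_1 = 0.2571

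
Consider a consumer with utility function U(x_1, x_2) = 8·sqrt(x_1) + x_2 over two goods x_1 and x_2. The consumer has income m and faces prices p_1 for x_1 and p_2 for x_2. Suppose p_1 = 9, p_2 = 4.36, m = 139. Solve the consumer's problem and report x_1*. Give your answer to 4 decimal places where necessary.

x_1* = 3.755

Solve: √x_1 = 4·p_2/p_1, so x_1*(p_1,p_2) = (4·p_2/p_1)², and x_2* = (m − p_1·x_1*)/p_2.
Plugging in: x_1* = (4·4.36/9)² = 3.755.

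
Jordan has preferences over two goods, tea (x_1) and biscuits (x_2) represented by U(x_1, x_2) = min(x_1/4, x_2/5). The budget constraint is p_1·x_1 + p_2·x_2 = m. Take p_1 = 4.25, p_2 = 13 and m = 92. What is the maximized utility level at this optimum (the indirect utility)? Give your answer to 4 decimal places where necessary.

Demand: x_1*(p_1,p_2,m) = 4·m/(4·p_1 + 5·p_2), x_2* = 5·m/(4·p_1 + 5·p_2).
Here 4·4.25 + 5·13 = 82, giving x_1* = 4.4878 and x_2* = 5.6098.
Utility at the optimum: U(4.4878, 5.6098) = 1.122.

V = 1.122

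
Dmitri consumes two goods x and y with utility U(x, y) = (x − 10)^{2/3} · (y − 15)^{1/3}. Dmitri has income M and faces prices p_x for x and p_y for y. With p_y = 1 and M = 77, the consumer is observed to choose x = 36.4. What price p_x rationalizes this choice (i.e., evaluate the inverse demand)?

p_x = 1.25

This is Cobb-Douglas in (x−10, y−15): tangency gives 2/3·p_y·(y−15) = 1/3·p_x·(x−10).
After buying the subsistence bundle (10, 15), a share 2/3 of the remaining income goes to x: x* = 10 + 2/3·(M − 10p_x − 15p_y)/p_x.
Set x* = 36.4 in the demand function and solve for p_x: p_x = 1.25.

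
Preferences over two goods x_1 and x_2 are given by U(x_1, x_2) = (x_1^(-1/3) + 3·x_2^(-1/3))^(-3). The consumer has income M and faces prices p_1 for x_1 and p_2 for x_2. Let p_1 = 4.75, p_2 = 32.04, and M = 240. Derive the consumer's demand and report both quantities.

x_1* = 10.811, x_2* = 5.8879

From the CES first-order condition, (1/3)·(x_2/x_1)^(4/3) = p_1/p_2.
Solve for the ratio: x_2/x_1 = [3·p_1/p_2]^(0.75).
With the ratio pinned down, the budget gives x_1* = M/(p_1 + p_2·(x_2/x_1)) and x_2* = (x_2/x_1)·x_1*.
Numerically x_2/x_1 = 0.544618, so x_1* = 240/(4.75 + 32.04·0.544618) = 10.811 and x_2* = 0.544618·10.811 = 5.8879.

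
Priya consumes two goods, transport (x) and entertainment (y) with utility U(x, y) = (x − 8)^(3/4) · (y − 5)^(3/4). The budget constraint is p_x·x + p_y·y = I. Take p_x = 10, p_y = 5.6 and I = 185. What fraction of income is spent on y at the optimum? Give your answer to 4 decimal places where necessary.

share on y = 0.3595

This is Cobb-Douglas in (x−8, y−5): tangency gives 0.75·p_y·(y−5) = 0.75·p_x·(x−8).
Substituting into the budget: x* = 8 + 0.5·(I − 8·p_x − 5·p_y)/p_x, and y* = 5 + 0.5·(…)/p_y.
Discretionary income = 185 − 8·10 − 5·5.6 = 77; x* = 8 + 0.5·77/10 = 11.85; y* = 5 + 0.5·77/5.6 = 11.875.
Expenditure on y: 5.6·11.875 = 66.5; share = 0.3595.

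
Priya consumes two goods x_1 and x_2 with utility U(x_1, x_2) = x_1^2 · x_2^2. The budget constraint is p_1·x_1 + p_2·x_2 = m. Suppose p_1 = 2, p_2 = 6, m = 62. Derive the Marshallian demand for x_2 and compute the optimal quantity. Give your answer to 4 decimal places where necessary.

Tangency: MRS = x_2/x_1 = p_1/p_2.
Rearranging, p_2·x_2 = p_1·x_1. Substituting into the budget gives p_1·x_1·(1 + 1) = m.
Demand: x_1*(p_1,p_2,m) = 0.5·m/p_1 and x_2* = 0.5·m/p_2.
At p_1=2, p_2=6, m=62: x_2* = 0.5·62/6 = 5.1667.

x_2* = 5.1667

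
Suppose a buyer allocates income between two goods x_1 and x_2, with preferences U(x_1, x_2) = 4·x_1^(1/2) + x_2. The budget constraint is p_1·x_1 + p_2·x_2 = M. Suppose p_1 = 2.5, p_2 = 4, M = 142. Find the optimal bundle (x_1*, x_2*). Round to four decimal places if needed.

x_1* = 10.24, x_2* = 29.1

Plugging in: x_1* = (2·4/2.5)² = 10.24, x_2* = 29.1.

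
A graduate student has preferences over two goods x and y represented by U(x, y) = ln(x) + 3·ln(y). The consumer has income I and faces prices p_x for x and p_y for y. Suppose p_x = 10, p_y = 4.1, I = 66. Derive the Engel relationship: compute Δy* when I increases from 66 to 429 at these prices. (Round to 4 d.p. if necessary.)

Δy* = 66.4024

Demand: x*(p_x,p_y,I) = 0.25·I/p_x and y* = 0.75·I/p_y.
At p_x=10, p_y=4.1, I=66: y* = 0.75·66/4.1 = 12.0732.
At I' = 429: y* = 78.4756. Change: 78.4756 − 12.0732 = 66.4024.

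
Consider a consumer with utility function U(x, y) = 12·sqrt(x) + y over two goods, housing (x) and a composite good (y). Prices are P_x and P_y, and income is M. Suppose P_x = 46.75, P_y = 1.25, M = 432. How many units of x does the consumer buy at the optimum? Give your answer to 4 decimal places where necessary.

Solve: √x = 6·P_y/P_x, so x*(P_x,P_y) = (6·P_y/P_x)², and y* = (M − P_x·x*)/P_y.
Plugging in: x* = (6·1.25/46.75)² = 0.0257.

x* = 0.0257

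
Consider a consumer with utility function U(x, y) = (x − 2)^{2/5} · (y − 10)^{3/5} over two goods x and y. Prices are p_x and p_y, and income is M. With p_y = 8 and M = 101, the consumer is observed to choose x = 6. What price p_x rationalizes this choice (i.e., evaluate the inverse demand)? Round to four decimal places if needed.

This is Cobb-Douglas in (x−2, y−10): tangency gives 0.4·p_y·(y−10) = 0.6·p_x·(x−2).
After buying the subsistence bundle (2, 10), a share 0.4 of the remaining income goes to x: x* = 2 + 0.4·(M − 2p_x − 10p_y)/p_x.
Set x* = 6 in the demand function and solve for p_x: p_x = 1.75.

p_x = 1.75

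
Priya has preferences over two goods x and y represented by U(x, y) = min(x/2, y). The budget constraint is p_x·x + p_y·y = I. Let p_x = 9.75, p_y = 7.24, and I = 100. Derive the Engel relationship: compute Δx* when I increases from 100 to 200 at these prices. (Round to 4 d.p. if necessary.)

With perfect complements, no substitution: consume in ratio x:y = 2:1.
Budget: p_x·x + p_y·(1/2)·x = I, so (2·p_x + p_y)·x = 2·I.
Demand: x*(p_x,p_y,I) = 2·I/(2·p_x + p_y), y* = I/(2·p_x + p_y).
Here 2·9.75 + 7.24 = 26.74, giving x* = 7.4794.
At I' = 200: x* = 14.9589. Change: 14.9589 − 7.4794 = 7.4794.

Δx* = 7.4794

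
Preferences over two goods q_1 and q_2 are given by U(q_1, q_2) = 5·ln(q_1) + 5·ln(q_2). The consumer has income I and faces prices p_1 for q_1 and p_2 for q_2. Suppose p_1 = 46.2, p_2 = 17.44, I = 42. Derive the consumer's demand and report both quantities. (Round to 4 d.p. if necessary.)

The MRS is q_2/q_1. Set MRS = p_1/p_2.
So 5·p_2·q_2 = 5·p_1·q_1; combined with the budget, a share 0.5 of income goes to q_1.
Demand: q_1*(p_1,p_2,I) = 0.5·I/p_1 and q_2* = 0.5·I/p_2.
At p_1=46.2, p_2=17.44, I=42: q_1* = 0.5·42/46.2 = 0.4545, q_2* = 1.2041.

q_1* = 0.4545, q_2* = 1.2041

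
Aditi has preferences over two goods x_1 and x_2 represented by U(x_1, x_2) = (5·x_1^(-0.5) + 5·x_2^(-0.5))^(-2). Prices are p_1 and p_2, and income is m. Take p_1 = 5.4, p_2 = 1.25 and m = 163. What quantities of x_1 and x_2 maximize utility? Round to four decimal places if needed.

From the CES first-order condition, (x_2/x_1)^(1.5) = p_1/p_2.
Solve for the ratio: x_2/x_1 = [p_1/p_2]^(2/3).
With the ratio pinned down, the budget gives x_1* = m/(p_1 + p_2·(x_2/x_1)) and x_2* = (x_2/x_1)·x_1*.
Numerically x_2/x_1 = 2.652503, so x_1* = 163/(5.4 + 1.25·2.652503) = 18.702 and x_2* = 2.652503·18.702 = 49.6072.

x_1* = 18.702, x_2* = 49.6072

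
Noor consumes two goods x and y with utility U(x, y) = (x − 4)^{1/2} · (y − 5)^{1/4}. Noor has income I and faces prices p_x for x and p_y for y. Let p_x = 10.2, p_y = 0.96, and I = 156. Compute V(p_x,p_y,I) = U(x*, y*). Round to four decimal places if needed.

Let x' = x−4, y' = y−5. MRS = 2·y'/x' = p_x/p_y.
After buying the subsistence bundle (4, 5), a share 2/3 of the remaining income goes to x: x* = 4 + 2/3·(I − 4p_x − 5p_y)/p_x.
Discretionary income = 156 − 4·10.2 − 5·0.96 = 110.4; x* = 4 + 2/3·110.4/10.2 = 11.2157; y* = 5 + 1/3·110.4/0.96 = 43.3333.
Utility at the optimum: U(11.2157, 43.3333) = 6.6839.

V = 6.6839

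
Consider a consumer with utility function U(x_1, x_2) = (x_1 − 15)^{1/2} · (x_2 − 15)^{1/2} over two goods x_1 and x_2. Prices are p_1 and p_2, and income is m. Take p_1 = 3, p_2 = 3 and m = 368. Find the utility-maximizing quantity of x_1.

x_1* = 61.3333

This is Cobb-Douglas in (x_1−15, x_2−15): tangency gives 0.5·p_2·(x_2−15) = 0.5·p_1·(x_1−15).
After buying the subsistence bundle (15, 15), a share 0.5 of the remaining income goes to x_1: x_1* = 15 + 0.5·(m − 15p_1 − 15p_2)/p_1.
Discretionary income = 368 − 15·3 − 15·3 = 278; x_1* = 15 + 0.5·278/3 = 61.3333.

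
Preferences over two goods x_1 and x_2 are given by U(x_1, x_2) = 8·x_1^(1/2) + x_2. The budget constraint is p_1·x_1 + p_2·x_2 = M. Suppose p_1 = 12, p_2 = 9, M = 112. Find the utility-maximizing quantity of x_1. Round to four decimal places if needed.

x_1* = 9

Utility is quasi-linear in x_2; the FOC for x_1 is 4/√x_1 = p_1/p_2.
Solve: √x_1 = 4·p_2/p_1, so x_1*(p_1,p_2) = (4·p_2/p_1)², and x_2* = (M − p_1·x_1*)/p_2.
Plugging in: x_1* = (4·9/12)² = 9.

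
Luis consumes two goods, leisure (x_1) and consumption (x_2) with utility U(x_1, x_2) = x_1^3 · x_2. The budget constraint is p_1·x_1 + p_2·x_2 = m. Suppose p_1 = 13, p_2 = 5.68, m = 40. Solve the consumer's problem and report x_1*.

The MRS is 3·x_2/x_1. Set MRS = p_1/p_2.
So 3·p_2·x_2 = p_1·x_1; combined with the budget, a share 0.75 of income goes to x_1.
Demand: x_1*(p_1,p_2,m) = 0.75·m/p_1 and x_2* = 0.25·m/p_2.
At p_1=13, p_2=5.68, m=40: x_1* = 0.75·40/13 = 2.3077.

x_1* = 2.3077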